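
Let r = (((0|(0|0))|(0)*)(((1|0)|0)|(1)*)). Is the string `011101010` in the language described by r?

no

No split of 011101010 into u·v has ((0|(0|0))|(0)*) matching u and (((1|0)|0)|(1)*) matching v.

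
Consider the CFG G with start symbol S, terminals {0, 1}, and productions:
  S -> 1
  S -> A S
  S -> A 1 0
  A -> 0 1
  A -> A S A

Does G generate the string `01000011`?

no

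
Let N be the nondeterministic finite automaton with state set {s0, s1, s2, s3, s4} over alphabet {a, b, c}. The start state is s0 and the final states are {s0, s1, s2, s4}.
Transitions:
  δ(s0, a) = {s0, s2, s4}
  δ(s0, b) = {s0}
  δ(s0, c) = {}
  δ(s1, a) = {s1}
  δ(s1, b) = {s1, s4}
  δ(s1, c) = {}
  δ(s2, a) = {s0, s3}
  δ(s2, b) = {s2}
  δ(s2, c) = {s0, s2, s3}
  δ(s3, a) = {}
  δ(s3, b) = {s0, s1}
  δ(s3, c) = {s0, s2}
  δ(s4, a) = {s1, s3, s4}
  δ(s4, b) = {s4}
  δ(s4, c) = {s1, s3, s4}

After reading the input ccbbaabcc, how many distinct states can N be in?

Start: {s0}
read c: {}
The reachable set is empty and stays empty for the remaining 8 symbols.
Final reachable set {} has 0 states.

0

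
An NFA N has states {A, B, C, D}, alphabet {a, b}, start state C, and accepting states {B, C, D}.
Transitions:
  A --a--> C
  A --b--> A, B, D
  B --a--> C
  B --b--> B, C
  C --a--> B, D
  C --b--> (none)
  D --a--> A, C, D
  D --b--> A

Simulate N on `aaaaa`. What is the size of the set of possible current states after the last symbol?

4

Start: {C}
read a: {B, D}
read a: {A, C, D}
read a: {A, B, C, D}
read a: {A, B, C, D}
read a: {A, B, C, D}
Final reachable set {A, B, C, D} has 4 states.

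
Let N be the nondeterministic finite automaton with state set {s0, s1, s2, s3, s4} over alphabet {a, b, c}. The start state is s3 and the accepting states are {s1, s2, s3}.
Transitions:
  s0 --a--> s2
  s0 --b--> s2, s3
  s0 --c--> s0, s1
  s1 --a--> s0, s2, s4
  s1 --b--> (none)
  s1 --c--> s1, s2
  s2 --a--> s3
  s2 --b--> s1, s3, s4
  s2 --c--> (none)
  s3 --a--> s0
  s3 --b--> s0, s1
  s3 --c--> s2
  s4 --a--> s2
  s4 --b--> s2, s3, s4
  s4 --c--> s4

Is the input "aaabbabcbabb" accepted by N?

accepted

Start: {s3}
read a: {s0}
read a: {s2}
read a: {s3}
read b: {s0, s1}
read b: {s2, s3}
read a: {s0, s3}
read b: {s0, s1, s2, s3}
read c: {s0, s1, s2}
read b: {s1, s2, s3, s4}
read a: {s0, s2, s3, s4}
read b: {s0, s1, s2, s3, s4}
read b: {s0, s1, s2, s3, s4}
Reachable ∩ accepting = {s1, s2, s3} — nonempty.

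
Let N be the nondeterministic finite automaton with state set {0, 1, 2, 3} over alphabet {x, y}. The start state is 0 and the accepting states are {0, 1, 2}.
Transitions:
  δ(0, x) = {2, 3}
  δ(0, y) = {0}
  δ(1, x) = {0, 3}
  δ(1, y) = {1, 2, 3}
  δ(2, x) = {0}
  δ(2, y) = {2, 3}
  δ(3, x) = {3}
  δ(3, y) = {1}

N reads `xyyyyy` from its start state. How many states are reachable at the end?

3

Start: {0}
read x: {2, 3}
read y: {1, 2, 3}
read y: {1, 2, 3}
read y: {1, 2, 3}
read y: {1, 2, 3}
read y: {1, 2, 3}
Final reachable set {1, 2, 3} has 3 states.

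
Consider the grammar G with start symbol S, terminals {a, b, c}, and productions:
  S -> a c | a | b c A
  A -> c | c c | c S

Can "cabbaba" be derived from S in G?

no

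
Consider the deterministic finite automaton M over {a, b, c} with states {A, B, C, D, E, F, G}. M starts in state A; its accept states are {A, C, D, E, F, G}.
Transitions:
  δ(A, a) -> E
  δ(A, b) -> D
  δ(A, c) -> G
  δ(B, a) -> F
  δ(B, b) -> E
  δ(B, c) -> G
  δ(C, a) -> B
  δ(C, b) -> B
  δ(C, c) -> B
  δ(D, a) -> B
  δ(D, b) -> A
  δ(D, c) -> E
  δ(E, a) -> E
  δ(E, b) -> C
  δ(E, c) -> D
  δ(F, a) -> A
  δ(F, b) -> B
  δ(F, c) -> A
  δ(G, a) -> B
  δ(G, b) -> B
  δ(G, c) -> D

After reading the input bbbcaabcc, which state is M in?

A --b--> D
D --b--> A
A --b--> D
D --c--> E
E --a--> E
E --a--> E
E --b--> C
C --c--> B
B --c--> G

G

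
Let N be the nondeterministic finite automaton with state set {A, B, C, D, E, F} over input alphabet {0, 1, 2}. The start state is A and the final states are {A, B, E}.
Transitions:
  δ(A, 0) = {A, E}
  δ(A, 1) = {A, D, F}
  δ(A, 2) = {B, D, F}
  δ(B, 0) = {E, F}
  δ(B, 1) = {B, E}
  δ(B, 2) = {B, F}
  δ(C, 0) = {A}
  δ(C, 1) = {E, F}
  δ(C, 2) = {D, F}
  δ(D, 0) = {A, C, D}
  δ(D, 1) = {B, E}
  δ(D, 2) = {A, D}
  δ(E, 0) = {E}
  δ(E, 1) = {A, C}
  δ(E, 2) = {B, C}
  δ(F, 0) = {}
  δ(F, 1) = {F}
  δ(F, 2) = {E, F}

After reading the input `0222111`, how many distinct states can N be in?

6

Start: {A}
read 0: {A, E}
read 2: {B, C, D, F}
read 2: {A, B, D, E, F}
read 2: {A, B, C, D, E, F}
read 1: {A, B, C, D, E, F}
read 1: {A, B, C, D, E, F}
read 1: {A, B, C, D, E, F}
Final reachable set {A, B, C, D, E, F} has 6 states.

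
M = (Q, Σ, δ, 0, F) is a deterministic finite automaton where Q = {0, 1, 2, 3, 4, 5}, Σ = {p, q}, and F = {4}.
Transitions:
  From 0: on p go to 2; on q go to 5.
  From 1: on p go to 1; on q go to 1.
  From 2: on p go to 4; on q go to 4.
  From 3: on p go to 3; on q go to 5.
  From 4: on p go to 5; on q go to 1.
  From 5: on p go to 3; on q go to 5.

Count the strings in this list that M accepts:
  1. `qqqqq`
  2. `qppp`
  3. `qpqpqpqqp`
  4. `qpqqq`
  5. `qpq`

`qqqqq`: rejected
`qppp`: rejected
`qpqpqpqqp`: rejected
`qpqqq`: rejected
`qpq`: rejected

0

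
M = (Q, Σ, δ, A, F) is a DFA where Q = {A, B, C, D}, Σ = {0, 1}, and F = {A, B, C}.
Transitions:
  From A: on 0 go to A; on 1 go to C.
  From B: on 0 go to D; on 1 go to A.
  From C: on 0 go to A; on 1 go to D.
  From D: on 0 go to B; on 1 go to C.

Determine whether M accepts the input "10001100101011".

A --1--> C
C --0--> A
A --0--> A
A --0--> A
A --1--> C
C --1--> D
D --0--> B
B --0--> D
D --1--> C
C --0--> A
A --1--> C
C --0--> A
A --1--> C
C --1--> D
End in state D, which is not an accepting state.

rejected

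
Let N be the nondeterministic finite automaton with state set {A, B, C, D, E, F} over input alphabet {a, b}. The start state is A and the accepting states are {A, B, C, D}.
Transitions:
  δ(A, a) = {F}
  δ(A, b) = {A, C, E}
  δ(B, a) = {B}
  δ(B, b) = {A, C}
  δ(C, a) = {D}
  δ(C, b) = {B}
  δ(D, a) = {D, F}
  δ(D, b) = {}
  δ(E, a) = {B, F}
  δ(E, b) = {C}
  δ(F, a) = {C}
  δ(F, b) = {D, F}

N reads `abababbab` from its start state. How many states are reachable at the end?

Start: {A}
read a: {F}
read b: {D, F}
read a: {C, D, F}
read b: {B, D, F}
read a: {B, C, D, F}
read b: {A, B, C, D, F}
read b: {A, B, C, D, E, F}
read a: {B, C, D, F}
read b: {A, B, C, D, F}
Final reachable set {A, B, C, D, F} has 5 states.

5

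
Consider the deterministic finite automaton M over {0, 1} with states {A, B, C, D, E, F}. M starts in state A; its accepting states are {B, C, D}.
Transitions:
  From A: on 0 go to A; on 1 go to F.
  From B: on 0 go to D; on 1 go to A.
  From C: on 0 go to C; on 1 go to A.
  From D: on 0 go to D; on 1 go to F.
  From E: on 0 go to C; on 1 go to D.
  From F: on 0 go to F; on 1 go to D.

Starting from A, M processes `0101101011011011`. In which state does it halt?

D

A --0--> A
A --1--> F
F --0--> F
F --1--> D
D --1--> F
F --0--> F
F --1--> D
D --0--> D
D --1--> F
F --1--> D
D --0--> D
D --1--> F
F --1--> D
D --0--> D
D --1--> F
F --1--> D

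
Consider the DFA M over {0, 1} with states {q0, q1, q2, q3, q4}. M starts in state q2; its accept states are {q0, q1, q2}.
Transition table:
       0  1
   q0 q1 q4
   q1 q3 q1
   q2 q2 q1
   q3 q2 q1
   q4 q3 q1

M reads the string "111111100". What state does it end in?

q2

q2 --1--> q1
q1 --1--> q1
q1 --1--> q1
q1 --1--> q1
q1 --1--> q1
q1 --1--> q1
q1 --1--> q1
q1 --0--> q3
q3 --0--> q2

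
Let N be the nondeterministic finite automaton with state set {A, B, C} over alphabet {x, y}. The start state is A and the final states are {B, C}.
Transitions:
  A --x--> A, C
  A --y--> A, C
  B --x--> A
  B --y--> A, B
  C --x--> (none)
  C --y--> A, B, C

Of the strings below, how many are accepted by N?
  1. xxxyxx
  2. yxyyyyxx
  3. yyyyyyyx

xxxyxx: accepted
yxyyyyxx: accepted
yyyyyyyx: accepted

3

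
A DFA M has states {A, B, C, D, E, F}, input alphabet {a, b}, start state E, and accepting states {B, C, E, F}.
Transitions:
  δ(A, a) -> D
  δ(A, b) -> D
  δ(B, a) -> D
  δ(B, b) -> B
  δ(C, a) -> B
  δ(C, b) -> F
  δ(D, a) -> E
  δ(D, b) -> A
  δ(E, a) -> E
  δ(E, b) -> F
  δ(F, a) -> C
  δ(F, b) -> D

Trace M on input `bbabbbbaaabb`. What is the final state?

E --b--> F
F --b--> D
D --a--> E
E --b--> F
F --b--> D
D --b--> A
A --b--> D
D --a--> E
E --a--> E
E --a--> E
E --b--> F
F --b--> D

D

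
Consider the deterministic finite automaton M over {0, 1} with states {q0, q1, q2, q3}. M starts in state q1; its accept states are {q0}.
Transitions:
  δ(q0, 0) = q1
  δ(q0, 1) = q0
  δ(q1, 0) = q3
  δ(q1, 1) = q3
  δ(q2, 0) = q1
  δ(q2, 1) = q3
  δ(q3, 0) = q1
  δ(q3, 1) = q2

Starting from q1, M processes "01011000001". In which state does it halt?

q1 --0--> q3
q3 --1--> q2
q2 --0--> q1
q1 --1--> q3
q3 --1--> q2
q2 --0--> q1
q1 --0--> q3
q3 --0--> q1
q1 --0--> q3
q3 --0--> q1
q1 --1--> q3

q3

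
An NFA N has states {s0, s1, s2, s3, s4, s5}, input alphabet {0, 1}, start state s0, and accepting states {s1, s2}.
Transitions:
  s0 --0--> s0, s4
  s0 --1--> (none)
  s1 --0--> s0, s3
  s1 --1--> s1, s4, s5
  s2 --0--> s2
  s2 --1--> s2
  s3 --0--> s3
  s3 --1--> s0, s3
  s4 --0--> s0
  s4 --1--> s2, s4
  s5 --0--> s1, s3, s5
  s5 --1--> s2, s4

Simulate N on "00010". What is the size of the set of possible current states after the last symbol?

2

Start: {s0}
read 0: {s0, s4}
read 0: {s0, s4}
read 0: {s0, s4}
read 1: {s2, s4}
read 0: {s0, s2}
Final reachable set {s0, s2} has 2 states.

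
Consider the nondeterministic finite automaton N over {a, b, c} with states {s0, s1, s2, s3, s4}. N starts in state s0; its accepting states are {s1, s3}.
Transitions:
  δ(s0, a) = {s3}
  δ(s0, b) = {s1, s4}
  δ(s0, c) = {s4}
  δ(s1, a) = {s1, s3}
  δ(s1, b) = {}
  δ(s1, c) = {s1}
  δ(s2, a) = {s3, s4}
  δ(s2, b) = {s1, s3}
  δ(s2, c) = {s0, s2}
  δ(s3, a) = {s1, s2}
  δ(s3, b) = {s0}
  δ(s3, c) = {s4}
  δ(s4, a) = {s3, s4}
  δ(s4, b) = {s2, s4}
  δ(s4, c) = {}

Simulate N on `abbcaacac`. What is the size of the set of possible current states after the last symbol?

2

Start: {s0}
read a: {s3}
read b: {s0}
read b: {s1, s4}
read c: {s1}
read a: {s1, s3}
read a: {s1, s2, s3}
read c: {s0, s1, s2, s4}
read a: {s1, s3, s4}
read c: {s1, s4}
Final reachable set {s1, s4} has 2 states.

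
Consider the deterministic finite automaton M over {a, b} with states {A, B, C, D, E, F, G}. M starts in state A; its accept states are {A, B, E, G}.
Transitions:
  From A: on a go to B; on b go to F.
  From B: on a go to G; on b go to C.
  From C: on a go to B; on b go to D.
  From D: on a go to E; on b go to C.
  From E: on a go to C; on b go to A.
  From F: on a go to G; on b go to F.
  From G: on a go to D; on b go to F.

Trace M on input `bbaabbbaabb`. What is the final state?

A --b--> F
F --b--> F
F --a--> G
G --a--> D
D --b--> C
C --b--> D
D --b--> C
C --a--> B
B --a--> G
G --b--> F
F --b--> F

F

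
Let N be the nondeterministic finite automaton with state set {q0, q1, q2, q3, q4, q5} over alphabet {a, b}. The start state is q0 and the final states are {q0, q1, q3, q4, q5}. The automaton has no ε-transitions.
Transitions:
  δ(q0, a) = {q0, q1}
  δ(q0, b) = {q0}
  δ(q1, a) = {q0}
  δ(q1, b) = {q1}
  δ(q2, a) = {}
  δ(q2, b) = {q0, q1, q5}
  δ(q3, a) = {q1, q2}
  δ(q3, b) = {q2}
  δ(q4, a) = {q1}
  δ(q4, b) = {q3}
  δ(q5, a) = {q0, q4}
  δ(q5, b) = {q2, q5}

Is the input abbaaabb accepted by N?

Start: {q0}
read a: {q0, q1}
read b: {q0, q1}
read b: {q0, q1}
read a: {q0, q1}
read a: {q0, q1}
read a: {q0, q1}
read b: {q0, q1}
read b: {q0, q1}
Reachable ∩ accepting = {q0, q1} — nonempty.

accepted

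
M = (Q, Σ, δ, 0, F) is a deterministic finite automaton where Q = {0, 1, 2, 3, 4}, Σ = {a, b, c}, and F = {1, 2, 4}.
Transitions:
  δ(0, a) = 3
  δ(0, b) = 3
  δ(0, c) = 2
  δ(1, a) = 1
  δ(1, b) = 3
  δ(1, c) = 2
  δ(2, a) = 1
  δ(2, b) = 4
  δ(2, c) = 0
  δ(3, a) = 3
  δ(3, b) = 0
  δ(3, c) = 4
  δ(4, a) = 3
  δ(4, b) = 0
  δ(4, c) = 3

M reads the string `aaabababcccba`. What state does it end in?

0 --a--> 3
3 --a--> 3
3 --a--> 3
3 --b--> 0
0 --a--> 3
3 --b--> 0
0 --a--> 3
3 --b--> 0
0 --c--> 2
2 --c--> 0
0 --c--> 2
2 --b--> 4
4 --a--> 3

3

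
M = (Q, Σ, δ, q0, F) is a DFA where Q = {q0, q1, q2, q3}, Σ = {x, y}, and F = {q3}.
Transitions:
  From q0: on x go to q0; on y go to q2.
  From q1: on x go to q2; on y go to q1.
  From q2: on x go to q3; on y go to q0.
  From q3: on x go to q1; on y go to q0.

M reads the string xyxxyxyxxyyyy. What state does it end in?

q0 --x--> q0
q0 --y--> q2
q2 --x--> q3
q3 --x--> q1
q1 --y--> q1
q1 --x--> q2
q2 --y--> q0
q0 --x--> q0
q0 --x--> q0
q0 --y--> q2
q2 --y--> q0
q0 --y--> q2
q2 --y--> q0

q0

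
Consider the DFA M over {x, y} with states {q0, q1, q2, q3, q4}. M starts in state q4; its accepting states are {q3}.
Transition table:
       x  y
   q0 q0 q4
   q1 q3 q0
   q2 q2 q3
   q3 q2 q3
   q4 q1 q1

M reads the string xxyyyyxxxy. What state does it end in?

q3

q4 --x--> q1
q1 --x--> q3
q3 --y--> q3
q3 --y--> q3
q3 --y--> q3
q3 --y--> q3
q3 --x--> q2
q2 --x--> q2
q2 --x--> q2
q2 --y--> q3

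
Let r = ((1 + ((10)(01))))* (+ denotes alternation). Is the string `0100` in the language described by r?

no

0100 cannot be split into zero or more pieces each matching (1+((10)(01))).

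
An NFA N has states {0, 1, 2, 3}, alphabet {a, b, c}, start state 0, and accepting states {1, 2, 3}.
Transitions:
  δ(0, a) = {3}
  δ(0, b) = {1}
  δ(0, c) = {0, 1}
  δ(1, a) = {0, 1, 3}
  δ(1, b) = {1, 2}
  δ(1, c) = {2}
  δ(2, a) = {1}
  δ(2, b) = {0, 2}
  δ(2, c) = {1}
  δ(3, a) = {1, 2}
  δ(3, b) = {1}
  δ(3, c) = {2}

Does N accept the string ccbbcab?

accepted

Start: {0}
read c: {0, 1}
read c: {0, 1, 2}
read b: {0, 1, 2}
read b: {0, 1, 2}
read c: {0, 1, 2}
read a: {0, 1, 3}
read b: {1, 2}
Reachable ∩ accepting = {1, 2} — nonempty.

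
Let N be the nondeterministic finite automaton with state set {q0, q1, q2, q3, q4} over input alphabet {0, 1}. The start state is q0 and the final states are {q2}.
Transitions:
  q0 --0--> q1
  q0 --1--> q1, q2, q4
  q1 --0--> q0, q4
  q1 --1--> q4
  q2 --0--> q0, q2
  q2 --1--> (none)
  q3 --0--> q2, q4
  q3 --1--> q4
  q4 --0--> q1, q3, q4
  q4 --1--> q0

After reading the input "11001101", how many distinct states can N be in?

Start: {q0}
read 1: {q1, q2, q4}
read 1: {q0, q4}
read 0: {q1, q3, q4}
read 0: {q0, q1, q2, q3, q4}
read 1: {q0, q1, q2, q4}
read 1: {q0, q1, q2, q4}
read 0: {q0, q1, q2, q3, q4}
read 1: {q0, q1, q2, q4}
Final reachable set {q0, q1, q2, q4} has 4 states.

4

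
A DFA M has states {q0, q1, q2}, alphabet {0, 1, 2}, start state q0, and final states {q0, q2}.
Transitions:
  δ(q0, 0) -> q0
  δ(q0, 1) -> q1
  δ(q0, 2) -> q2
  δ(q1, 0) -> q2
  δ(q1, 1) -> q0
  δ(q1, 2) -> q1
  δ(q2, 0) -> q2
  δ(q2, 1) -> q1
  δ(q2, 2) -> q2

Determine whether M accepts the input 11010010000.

q0 --1--> q1
q1 --1--> q0
q0 --0--> q0
q0 --1--> q1
q1 --0--> q2
q2 --0--> q2
q2 --1--> q1
q1 --0--> q2
q2 --0--> q2
q2 --0--> q2
q2 --0--> q2
End in state q2, which is an accepting state.

accepted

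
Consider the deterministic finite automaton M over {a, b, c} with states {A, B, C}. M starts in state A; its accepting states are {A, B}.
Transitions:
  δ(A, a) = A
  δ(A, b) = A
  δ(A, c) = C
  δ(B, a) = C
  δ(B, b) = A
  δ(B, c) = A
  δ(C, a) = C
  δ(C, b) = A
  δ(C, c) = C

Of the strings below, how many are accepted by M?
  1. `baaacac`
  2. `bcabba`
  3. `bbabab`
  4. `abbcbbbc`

`baaacac`: rejected
`bcabba`: accepted
`bbabab`: accepted
`abbcbbbc`: rejected

2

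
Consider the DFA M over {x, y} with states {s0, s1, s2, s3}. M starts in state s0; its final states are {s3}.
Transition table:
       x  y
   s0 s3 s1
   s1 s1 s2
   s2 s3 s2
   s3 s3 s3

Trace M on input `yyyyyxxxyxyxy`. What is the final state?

s0 --y--> s1
s1 --y--> s2
s2 --y--> s2
s2 --y--> s2
s2 --y--> s2
s2 --x--> s3
s3 --x--> s3
s3 --x--> s3
s3 --y--> s3
s3 --x--> s3
s3 --y--> s3
s3 --x--> s3
s3 --y--> s3

s3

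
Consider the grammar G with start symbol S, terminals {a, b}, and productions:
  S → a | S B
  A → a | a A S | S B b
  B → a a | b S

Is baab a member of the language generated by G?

no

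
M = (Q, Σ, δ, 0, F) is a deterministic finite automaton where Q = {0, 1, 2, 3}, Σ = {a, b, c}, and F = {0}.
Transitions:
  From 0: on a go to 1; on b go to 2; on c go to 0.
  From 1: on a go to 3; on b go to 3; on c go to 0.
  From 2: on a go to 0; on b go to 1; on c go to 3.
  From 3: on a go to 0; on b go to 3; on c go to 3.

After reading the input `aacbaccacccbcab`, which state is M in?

0 --a--> 1
1 --a--> 3
3 --c--> 3
3 --b--> 3
3 --a--> 0
0 --c--> 0
0 --c--> 0
0 --a--> 1
1 --c--> 0
0 --c--> 0
0 --c--> 0
0 --b--> 2
2 --c--> 3
3 --a--> 0
0 --b--> 2

2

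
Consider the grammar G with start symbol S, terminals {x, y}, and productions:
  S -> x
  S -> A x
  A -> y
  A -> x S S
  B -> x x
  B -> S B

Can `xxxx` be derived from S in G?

yes

S ⇒ Ax ⇒ xSSx ⇒ xxSx ⇒ xxxx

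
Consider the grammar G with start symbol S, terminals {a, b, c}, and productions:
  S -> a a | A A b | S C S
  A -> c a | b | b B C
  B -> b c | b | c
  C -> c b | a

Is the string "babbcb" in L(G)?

no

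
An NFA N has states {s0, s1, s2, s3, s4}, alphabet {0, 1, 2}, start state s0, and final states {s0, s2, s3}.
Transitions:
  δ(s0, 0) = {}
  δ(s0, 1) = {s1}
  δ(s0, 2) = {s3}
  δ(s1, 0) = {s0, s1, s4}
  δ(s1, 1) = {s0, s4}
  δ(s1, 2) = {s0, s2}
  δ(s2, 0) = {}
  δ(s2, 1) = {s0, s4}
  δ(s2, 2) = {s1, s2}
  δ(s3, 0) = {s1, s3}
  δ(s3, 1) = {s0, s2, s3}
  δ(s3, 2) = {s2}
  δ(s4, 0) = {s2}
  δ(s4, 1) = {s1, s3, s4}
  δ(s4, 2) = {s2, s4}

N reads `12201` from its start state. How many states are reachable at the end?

5

Start: {s0}
read 1: {s1}
read 2: {s0, s2}
read 2: {s1, s2, s3}
read 0: {s0, s1, s3, s4}
read 1: {s0, s1, s2, s3, s4}
Final reachable set {s0, s1, s2, s3, s4} has 5 states.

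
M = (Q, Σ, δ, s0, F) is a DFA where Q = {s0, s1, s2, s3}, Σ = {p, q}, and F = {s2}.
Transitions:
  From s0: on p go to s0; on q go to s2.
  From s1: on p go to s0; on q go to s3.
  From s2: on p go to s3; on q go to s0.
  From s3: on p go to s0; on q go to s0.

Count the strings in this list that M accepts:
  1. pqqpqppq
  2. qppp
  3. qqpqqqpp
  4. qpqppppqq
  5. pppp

1

pqqpqppq: accepted
qppp: rejected
qqpqqqpp: rejected
qpqppppqq: rejected
pppp: rejected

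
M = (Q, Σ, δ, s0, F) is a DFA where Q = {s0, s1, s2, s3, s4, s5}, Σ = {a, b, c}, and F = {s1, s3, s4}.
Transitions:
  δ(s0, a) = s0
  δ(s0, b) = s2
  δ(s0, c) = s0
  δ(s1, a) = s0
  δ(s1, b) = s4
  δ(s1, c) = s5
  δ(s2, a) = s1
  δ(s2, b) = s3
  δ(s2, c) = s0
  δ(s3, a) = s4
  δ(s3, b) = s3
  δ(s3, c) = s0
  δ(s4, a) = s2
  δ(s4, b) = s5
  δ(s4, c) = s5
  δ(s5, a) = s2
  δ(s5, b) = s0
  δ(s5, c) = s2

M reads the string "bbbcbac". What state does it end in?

s5

s0 --b--> s2
s2 --b--> s3
s3 --b--> s3
s3 --c--> s0
s0 --b--> s2
s2 --a--> s1
s1 --c--> s5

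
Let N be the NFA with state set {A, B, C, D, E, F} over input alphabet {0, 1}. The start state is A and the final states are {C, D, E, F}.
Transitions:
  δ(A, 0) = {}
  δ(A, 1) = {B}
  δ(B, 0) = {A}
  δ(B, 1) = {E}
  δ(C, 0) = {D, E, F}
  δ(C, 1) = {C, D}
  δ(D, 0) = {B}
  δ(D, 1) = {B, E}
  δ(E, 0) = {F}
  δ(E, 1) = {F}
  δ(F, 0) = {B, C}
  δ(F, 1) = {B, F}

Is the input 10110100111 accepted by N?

accepted

Start: {A}
read 1: {B}
read 0: {A}
read 1: {B}
read 1: {E}
read 0: {F}
read 1: {B, F}
read 0: {A, B, C}
read 0: {A, D, E, F}
read 1: {B, E, F}
read 1: {B, E, F}
read 1: {B, E, F}
Reachable ∩ accepting = {E, F} — nonempty.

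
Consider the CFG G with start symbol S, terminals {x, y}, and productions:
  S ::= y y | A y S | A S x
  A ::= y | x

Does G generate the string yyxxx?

no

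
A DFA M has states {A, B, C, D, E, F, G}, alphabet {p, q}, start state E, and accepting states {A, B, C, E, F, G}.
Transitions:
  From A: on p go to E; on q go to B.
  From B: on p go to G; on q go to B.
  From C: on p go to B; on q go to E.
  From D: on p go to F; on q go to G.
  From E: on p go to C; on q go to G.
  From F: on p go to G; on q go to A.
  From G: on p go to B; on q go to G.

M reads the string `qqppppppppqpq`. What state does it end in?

E --q--> G
G --q--> G
G --p--> B
B --p--> G
G --p--> B
B --p--> G
G --p--> B
B --p--> G
G --p--> B
B --p--> G
G --q--> G
G --p--> B
B --q--> B

B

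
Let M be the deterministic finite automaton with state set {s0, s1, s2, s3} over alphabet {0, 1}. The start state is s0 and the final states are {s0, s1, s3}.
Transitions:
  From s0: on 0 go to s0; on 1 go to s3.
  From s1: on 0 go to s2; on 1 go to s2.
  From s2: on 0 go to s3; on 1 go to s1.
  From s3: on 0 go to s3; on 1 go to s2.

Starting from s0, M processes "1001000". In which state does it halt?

s3

s0 --1--> s3
s3 --0--> s3
s3 --0--> s3
s3 --1--> s2
s2 --0--> s3
s3 --0--> s3
s3 --0--> s3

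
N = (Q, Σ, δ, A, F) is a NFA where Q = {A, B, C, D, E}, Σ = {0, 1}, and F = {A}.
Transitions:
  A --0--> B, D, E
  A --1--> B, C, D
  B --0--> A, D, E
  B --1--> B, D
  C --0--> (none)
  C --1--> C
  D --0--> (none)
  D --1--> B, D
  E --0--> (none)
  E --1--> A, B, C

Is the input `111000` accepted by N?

Start: {A}
read 1: {B, C, D}
read 1: {B, C, D}
read 1: {B, C, D}
read 0: {A, D, E}
read 0: {B, D, E}
read 0: {A, D, E}
Reachable ∩ accepting = {A} — nonempty.

accepted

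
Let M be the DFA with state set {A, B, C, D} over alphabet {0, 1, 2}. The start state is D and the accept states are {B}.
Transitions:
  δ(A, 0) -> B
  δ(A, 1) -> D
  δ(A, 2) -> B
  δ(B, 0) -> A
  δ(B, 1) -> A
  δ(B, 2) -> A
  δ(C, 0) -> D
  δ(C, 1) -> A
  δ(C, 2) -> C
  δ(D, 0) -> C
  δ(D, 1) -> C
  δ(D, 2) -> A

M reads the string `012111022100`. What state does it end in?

D --0--> C
C --1--> A
A --2--> B
B --1--> A
A --1--> D
D --1--> C
C --0--> D
D --2--> A
A --2--> B
B --1--> A
A --0--> B
B --0--> A

A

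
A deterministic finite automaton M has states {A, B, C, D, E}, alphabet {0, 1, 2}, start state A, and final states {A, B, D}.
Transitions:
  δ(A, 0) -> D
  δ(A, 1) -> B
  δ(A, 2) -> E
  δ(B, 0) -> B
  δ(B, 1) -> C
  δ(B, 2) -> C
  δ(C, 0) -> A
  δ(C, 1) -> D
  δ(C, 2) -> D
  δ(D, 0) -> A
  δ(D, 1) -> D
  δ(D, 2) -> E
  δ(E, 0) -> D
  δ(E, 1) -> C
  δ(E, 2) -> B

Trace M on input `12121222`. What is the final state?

A --1--> B
B --2--> C
C --1--> D
D --2--> E
E --1--> C
C --2--> D
D --2--> E
E --2--> B

B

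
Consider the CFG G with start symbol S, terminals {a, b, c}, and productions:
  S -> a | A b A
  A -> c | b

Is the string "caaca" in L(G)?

no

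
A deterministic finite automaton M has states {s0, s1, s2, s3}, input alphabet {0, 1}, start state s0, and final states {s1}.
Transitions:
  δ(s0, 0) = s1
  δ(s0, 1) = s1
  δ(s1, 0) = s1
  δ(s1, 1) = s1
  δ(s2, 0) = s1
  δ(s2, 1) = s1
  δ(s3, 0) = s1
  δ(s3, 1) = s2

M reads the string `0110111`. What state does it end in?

s1

s0 --0--> s1
s1 --1--> s1
s1 --1--> s1
s1 --0--> s1
s1 --1--> s1
s1 --1--> s1
s1 --1--> s1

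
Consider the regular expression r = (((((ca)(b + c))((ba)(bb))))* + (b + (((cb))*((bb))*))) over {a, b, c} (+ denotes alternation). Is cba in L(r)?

no

Neither ((((ca)(b+c))((ba)(bb))))* nor (b+(((cb))*((bb))*)) matches cba.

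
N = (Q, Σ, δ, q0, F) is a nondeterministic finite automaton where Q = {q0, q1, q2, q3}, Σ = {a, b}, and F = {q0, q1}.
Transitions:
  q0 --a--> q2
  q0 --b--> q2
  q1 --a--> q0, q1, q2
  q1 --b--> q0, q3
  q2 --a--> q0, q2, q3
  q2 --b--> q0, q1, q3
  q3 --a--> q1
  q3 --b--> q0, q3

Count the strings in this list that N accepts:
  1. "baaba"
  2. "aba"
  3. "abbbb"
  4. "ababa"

4

"baaba": accepted
"aba": accepted
"abbbb": accepted
"ababa": accepted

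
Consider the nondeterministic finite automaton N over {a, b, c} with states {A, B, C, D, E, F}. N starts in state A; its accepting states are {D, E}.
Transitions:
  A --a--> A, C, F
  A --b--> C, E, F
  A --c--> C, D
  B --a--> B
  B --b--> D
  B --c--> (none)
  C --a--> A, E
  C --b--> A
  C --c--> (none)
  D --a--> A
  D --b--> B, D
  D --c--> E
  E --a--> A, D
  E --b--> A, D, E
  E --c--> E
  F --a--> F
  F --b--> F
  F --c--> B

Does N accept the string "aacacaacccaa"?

rejected

Start: {A}
read a: {A, C, F}
read a: {A, C, E, F}
read c: {B, C, D, E}
read a: {A, B, D, E}
read c: {C, D, E}
read a: {A, D, E}
read a: {A, C, D, F}
read c: {B, C, D, E}
read c: {E}
read c: {E}
read a: {A, D}
read a: {A, C, F}
Reachable ∩ accepting = {} — empty.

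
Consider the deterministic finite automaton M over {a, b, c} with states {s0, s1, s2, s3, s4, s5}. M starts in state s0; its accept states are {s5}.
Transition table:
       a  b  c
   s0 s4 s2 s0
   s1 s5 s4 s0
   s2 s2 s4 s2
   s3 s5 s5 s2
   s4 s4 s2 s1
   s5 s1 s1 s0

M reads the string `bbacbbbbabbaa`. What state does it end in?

s2

s0 --b--> s2
s2 --b--> s4
s4 --a--> s4
s4 --c--> s1
s1 --b--> s4
s4 --b--> s2
s2 --b--> s4
s4 --b--> s2
s2 --a--> s2
s2 --b--> s4
s4 --b--> s2
s2 --a--> s2
s2 --a--> s2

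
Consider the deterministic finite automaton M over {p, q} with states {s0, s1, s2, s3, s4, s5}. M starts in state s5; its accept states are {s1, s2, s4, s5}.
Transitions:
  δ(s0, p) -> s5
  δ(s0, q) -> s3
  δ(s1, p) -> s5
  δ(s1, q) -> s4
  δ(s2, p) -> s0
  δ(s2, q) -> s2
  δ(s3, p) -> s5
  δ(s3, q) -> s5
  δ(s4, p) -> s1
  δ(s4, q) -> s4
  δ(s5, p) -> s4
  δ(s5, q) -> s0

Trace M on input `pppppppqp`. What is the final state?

s1

s5 --p--> s4
s4 --p--> s1
s1 --p--> s5
s5 --p--> s4
s4 --p--> s1
s1 --p--> s5
s5 --p--> s4
s4 --q--> s4
s4 --p--> s1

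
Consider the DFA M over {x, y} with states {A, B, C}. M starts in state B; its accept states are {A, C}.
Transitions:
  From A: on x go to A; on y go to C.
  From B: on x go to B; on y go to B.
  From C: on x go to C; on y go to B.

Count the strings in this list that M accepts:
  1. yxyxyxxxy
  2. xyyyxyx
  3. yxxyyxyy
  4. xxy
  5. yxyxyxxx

yxyxyxxxy: rejected
xyyyxyx: rejected
yxxyyxyy: rejected
xxy: rejected
yxyxyxxx: rejected

0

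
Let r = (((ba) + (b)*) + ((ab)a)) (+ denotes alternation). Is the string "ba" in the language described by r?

yes

The left alternative ((ba)+(b)*) matches ba.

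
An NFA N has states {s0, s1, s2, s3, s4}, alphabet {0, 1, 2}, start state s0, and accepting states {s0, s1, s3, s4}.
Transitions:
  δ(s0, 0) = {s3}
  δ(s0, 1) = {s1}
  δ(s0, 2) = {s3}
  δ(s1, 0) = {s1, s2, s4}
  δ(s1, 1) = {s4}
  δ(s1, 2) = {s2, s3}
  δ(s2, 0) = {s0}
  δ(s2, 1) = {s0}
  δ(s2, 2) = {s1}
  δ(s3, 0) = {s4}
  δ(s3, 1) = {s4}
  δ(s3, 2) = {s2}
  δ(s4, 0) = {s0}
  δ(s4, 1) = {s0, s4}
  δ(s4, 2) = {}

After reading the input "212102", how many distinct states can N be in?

0

Start: {s0}
read 2: {s3}
read 1: {s4}
read 2: {}
The reachable set is empty and stays empty for the remaining 3 symbols.
Final reachable set {} has 0 states.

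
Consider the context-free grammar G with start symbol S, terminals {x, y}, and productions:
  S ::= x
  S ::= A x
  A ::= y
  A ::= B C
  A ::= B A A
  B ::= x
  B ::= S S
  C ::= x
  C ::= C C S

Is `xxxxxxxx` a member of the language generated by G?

S ⇒ Ax ⇒ BCx ⇒ SSCx ⇒ AxSCx ⇒ BCxSCx ⇒ xCxSCx ⇒ xxxSCx ⇒ xxxAxCx ⇒ xxxBCxCx ⇒ xxxxCxCx ⇒ xxxxxxCx ⇒ xxxxxxxx

yes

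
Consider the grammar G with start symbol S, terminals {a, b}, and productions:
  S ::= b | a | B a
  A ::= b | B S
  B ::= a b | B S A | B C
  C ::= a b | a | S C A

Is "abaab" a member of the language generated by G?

no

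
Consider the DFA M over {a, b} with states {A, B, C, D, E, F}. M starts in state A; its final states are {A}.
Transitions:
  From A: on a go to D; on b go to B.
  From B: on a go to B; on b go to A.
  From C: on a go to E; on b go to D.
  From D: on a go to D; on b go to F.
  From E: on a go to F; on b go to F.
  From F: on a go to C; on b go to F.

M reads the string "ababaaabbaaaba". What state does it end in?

A --a--> D
D --b--> F
F --a--> C
C --b--> D
D --a--> D
D --a--> D
D --a--> D
D --b--> F
F --b--> F
F --a--> C
C --a--> E
E --a--> F
F --b--> F
F --a--> C

C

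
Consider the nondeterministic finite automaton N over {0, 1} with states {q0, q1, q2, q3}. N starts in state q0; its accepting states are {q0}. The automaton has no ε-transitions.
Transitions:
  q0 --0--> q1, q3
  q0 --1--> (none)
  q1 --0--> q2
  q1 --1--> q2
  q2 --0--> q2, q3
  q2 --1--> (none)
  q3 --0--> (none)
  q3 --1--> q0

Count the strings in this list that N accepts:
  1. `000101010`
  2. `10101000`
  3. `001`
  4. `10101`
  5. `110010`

0

`000101010`: rejected
`10101000`: rejected
`001`: rejected
`10101`: rejected
`110010`: rejected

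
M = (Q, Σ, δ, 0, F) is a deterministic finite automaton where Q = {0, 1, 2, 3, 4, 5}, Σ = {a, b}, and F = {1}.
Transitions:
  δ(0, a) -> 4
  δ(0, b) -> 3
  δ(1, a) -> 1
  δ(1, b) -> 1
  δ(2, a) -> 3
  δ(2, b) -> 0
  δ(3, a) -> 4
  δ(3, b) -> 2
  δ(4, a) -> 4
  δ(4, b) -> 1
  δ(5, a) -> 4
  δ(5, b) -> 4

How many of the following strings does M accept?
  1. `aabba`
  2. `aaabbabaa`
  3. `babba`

3

`aabba`: accepted
`aaabbabaa`: accepted
`babba`: accepted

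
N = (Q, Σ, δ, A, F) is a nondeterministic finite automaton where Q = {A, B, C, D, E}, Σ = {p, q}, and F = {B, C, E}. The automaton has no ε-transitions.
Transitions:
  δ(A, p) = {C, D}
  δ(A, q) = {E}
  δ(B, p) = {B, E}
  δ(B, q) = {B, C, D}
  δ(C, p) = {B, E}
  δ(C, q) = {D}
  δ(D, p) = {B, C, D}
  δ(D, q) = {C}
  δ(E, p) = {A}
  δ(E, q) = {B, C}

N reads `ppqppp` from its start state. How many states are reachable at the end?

Start: {A}
read p: {C, D}
read p: {B, C, D, E}
read q: {B, C, D}
read p: {B, C, D, E}
read p: {A, B, C, D, E}
read p: {A, B, C, D, E}
Final reachable set {A, B, C, D, E} has 5 states.

5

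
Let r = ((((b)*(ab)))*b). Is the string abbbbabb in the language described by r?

yes

Split as abbbbab·b: (((b)*(ab)))* matches abbbbab and b matches b.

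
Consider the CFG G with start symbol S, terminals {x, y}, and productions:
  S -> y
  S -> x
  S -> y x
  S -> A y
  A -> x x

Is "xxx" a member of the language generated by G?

no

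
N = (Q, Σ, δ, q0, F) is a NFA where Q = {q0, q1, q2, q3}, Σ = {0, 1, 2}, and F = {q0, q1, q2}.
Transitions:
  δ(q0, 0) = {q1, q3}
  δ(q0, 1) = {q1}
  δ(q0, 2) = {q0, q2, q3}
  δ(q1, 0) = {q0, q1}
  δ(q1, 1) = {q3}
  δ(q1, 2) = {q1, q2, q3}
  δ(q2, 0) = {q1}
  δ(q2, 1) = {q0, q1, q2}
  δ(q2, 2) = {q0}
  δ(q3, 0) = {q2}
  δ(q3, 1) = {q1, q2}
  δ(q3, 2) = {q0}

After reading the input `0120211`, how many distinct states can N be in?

4

Start: {q0}
read 0: {q1, q3}
read 1: {q1, q2, q3}
read 2: {q0, q1, q2, q3}
read 0: {q0, q1, q2, q3}
read 2: {q0, q1, q2, q3}
read 1: {q0, q1, q2, q3}
read 1: {q0, q1, q2, q3}
Final reachable set {q0, q1, q2, q3} has 4 states.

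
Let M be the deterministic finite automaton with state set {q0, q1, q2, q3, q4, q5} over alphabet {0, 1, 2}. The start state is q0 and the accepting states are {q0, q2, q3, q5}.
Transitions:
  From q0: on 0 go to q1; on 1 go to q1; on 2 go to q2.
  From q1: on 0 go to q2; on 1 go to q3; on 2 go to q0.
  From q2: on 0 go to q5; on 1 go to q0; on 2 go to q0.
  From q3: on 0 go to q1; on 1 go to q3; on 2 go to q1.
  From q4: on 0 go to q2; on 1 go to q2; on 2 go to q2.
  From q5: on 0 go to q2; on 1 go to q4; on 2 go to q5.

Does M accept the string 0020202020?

rejected

q0 --0--> q1
q1 --0--> q2
q2 --2--> q0
q0 --0--> q1
q1 --2--> q0
q0 --0--> q1
q1 --2--> q0
q0 --0--> q1
q1 --2--> q0
q0 --0--> q1
End in state q1, which is not an accepting state.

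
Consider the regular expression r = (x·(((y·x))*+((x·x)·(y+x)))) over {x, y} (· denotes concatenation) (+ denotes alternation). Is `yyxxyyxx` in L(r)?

No split of yyxxyyxx into u·v has x matching u and (((y·x))*+((x·x)·(y+x))) matching v.

no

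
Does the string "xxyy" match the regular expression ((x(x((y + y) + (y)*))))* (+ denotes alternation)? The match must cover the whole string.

Split into 1 piece xxyy; each matches (x(x((y+y)+(y)*))).

yes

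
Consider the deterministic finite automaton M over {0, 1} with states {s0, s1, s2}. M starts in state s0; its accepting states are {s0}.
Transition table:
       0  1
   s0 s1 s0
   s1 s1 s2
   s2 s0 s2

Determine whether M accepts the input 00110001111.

s0 --0--> s1
s1 --0--> s1
s1 --1--> s2
s2 --1--> s2
s2 --0--> s0
s0 --0--> s1
s1 --0--> s1
s1 --1--> s2
s2 --1--> s2
s2 --1--> s2
s2 --1--> s2
End in state s2, which is not an accepting state.

rejected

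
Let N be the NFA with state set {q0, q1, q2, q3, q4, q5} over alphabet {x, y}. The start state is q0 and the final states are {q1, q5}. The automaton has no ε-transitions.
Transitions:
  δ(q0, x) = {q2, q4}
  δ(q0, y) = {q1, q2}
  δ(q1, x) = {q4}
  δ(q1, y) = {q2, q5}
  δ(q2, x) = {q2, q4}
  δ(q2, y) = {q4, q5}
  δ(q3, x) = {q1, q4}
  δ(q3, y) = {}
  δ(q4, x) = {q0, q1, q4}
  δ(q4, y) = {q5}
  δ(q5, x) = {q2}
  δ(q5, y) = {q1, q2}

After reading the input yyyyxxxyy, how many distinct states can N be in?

4

Start: {q0}
read y: {q1, q2}
read y: {q2, q4, q5}
read y: {q1, q2, q4, q5}
read y: {q1, q2, q4, q5}
read x: {q0, q1, q2, q4}
read x: {q0, q1, q2, q4}
read x: {q0, q1, q2, q4}
read y: {q1, q2, q4, q5}
read y: {q1, q2, q4, q5}
Final reachable set {q1, q2, q4, q5} has 4 states.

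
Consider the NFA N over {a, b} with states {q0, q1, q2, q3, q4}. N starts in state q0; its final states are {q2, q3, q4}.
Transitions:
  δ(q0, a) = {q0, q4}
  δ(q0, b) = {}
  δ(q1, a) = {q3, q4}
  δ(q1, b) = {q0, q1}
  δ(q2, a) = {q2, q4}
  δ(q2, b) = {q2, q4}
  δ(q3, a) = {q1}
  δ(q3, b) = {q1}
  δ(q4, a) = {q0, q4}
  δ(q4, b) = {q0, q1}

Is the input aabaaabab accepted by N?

Start: {q0}
read a: {q0, q4}
read a: {q0, q4}
read b: {q0, q1}
read a: {q0, q3, q4}
read a: {q0, q1, q4}
read a: {q0, q3, q4}
read b: {q0, q1}
read a: {q0, q3, q4}
read b: {q0, q1}
Reachable ∩ accepting = {} — empty.

rejected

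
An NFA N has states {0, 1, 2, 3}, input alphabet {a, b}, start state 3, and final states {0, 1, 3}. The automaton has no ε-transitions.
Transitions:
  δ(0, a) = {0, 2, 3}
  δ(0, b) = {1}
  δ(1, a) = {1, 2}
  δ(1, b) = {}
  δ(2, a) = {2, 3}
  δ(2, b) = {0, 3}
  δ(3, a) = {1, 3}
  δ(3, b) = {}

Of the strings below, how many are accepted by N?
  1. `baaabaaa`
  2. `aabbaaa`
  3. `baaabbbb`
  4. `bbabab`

1

`baaabaaa`: rejected
`aabbaaa`: accepted
`baaabbbb`: rejected
`bbabab`: rejected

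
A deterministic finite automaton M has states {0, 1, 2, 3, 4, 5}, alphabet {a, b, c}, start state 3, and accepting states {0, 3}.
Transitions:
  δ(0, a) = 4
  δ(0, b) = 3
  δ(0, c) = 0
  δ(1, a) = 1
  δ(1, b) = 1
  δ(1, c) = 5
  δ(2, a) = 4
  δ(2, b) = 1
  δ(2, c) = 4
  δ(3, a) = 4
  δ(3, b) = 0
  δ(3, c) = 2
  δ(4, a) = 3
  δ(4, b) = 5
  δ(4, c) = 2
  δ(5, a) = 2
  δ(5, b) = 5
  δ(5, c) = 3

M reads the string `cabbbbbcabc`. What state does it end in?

3 --c--> 2
2 --a--> 4
4 --b--> 5
5 --b--> 5
5 --b--> 5
5 --b--> 5
5 --b--> 5
5 --c--> 3
3 --a--> 4
4 --b--> 5
5 --c--> 3

3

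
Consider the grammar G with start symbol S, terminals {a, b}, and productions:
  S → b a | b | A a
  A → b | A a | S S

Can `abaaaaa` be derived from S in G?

no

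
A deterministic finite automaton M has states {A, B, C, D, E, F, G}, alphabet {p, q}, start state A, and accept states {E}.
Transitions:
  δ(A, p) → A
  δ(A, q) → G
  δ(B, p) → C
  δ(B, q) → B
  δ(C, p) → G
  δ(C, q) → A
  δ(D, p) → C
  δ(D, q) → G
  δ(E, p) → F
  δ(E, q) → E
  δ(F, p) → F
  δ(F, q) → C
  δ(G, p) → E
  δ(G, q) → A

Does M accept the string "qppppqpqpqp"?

A --q--> G
G --p--> E
E --p--> F
F --p--> F
F --p--> F
F --q--> C
C --p--> G
G --q--> A
A --p--> A
A --q--> G
G --p--> E
End in state E, which is an accepting state.

accepted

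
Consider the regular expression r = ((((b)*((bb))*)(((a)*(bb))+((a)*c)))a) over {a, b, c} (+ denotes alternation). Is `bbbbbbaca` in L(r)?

yes

Split as bbbbbbac·a: (((b)*((bb))*)(((a)*(bb))+((a)*c))) matches bbbbbbac and a matches a.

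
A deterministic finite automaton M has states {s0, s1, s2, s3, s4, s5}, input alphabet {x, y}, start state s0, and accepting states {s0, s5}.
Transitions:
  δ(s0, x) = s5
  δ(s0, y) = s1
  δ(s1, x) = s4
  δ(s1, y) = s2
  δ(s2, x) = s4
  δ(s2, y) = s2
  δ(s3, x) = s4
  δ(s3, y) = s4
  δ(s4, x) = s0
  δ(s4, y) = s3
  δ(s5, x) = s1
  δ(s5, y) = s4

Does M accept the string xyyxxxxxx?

s0 --x--> s5
s5 --y--> s4
s4 --y--> s3
s3 --x--> s4
s4 --x--> s0
s0 --x--> s5
s5 --x--> s1
s1 --x--> s4
s4 --x--> s0
End in state s0, which is an accepting state.

accepted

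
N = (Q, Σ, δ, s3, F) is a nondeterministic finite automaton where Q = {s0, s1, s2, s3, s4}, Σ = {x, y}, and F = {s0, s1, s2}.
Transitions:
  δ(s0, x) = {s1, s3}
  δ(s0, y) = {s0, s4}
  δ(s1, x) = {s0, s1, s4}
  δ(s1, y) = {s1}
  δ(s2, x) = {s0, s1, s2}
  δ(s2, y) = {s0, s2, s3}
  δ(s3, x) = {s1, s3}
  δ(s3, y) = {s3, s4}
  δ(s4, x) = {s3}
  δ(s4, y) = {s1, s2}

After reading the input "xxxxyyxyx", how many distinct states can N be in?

Start: {s3}
read x: {s1, s3}
read x: {s0, s1, s3, s4}
read x: {s0, s1, s3, s4}
read x: {s0, s1, s3, s4}
read y: {s0, s1, s2, s3, s4}
read y: {s0, s1, s2, s3, s4}
read x: {s0, s1, s2, s3, s4}
read y: {s0, s1, s2, s3, s4}
read x: {s0, s1, s2, s3, s4}
Final reachable set {s0, s1, s2, s3, s4} has 5 states.

5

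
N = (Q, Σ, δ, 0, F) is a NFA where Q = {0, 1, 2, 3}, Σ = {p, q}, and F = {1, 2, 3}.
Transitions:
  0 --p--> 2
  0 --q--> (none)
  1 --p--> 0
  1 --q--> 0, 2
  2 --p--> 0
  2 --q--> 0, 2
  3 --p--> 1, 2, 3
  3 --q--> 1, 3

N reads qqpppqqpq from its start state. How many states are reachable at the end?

Start: {0}
read q: {}
The reachable set is empty and stays empty for the remaining 8 symbols.
Final reachable set {} has 0 states.

0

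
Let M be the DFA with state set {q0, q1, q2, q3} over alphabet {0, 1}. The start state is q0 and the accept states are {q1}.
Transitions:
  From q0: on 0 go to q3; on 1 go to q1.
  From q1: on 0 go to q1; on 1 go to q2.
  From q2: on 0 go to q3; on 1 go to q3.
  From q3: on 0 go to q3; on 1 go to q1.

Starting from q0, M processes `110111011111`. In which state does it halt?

q2

q0 --1--> q1
q1 --1--> q2
q2 --0--> q3
q3 --1--> q1
q1 --1--> q2
q2 --1--> q3
q3 --0--> q3
q3 --1--> q1
q1 --1--> q2
q2 --1--> q3
q3 --1--> q1
q1 --1--> q2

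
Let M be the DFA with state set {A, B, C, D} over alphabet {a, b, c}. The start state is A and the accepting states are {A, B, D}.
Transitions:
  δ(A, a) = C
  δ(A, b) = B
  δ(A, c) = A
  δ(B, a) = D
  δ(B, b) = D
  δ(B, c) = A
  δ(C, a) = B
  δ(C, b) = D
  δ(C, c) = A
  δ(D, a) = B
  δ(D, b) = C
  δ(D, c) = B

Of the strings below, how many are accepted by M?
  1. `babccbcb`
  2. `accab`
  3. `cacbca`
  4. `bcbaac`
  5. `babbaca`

`babccbcb`: accepted
`accab`: accepted
`cacbca`: rejected
`bcbaac`: accepted
`babbaca`: rejected

3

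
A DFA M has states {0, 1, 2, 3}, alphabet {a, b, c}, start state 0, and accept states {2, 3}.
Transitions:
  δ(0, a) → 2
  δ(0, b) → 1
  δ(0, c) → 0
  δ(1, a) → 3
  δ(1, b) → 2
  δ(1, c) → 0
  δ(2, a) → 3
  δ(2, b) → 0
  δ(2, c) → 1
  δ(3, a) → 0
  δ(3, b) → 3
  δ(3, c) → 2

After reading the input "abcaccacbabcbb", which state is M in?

1

0 --a--> 2
2 --b--> 0
0 --c--> 0
0 --a--> 2
2 --c--> 1
1 --c--> 0
0 --a--> 2
2 --c--> 1
1 --b--> 2
2 --a--> 3
3 --b--> 3
3 --c--> 2
2 --b--> 0
0 --b--> 1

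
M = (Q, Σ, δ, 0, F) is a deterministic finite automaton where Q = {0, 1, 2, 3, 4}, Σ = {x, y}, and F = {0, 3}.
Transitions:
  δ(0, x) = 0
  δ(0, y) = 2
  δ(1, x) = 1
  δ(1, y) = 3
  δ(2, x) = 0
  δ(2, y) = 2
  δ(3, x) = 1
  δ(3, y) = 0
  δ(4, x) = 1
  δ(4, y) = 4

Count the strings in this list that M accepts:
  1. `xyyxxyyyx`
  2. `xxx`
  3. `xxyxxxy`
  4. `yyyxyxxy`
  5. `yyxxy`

2

`xyyxxyyyx`: accepted
`xxx`: accepted
`xxyxxxy`: rejected
`yyyxyxxy`: rejected
`yyxxy`: rejected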